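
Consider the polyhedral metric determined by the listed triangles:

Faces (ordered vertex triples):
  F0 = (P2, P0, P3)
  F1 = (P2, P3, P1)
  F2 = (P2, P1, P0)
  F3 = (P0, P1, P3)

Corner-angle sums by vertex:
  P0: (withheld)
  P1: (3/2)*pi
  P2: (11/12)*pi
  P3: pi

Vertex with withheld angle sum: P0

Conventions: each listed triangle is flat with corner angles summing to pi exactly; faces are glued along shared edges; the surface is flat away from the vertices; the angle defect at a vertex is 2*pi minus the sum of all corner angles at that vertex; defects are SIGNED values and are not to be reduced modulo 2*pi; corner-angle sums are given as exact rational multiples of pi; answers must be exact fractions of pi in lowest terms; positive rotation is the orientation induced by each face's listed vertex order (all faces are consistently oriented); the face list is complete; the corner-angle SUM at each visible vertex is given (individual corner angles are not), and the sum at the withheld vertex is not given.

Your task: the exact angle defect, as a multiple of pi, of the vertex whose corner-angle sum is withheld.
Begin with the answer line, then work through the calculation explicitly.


Answer: defect(P0) = (17/12)*pi

V = 4, E = 6, F = 4; chi = V - E + F = 2
Gauss-Bonnet: total defect = 2*pi*chi = 4*pi; visible defects sum to (31/12)*pi


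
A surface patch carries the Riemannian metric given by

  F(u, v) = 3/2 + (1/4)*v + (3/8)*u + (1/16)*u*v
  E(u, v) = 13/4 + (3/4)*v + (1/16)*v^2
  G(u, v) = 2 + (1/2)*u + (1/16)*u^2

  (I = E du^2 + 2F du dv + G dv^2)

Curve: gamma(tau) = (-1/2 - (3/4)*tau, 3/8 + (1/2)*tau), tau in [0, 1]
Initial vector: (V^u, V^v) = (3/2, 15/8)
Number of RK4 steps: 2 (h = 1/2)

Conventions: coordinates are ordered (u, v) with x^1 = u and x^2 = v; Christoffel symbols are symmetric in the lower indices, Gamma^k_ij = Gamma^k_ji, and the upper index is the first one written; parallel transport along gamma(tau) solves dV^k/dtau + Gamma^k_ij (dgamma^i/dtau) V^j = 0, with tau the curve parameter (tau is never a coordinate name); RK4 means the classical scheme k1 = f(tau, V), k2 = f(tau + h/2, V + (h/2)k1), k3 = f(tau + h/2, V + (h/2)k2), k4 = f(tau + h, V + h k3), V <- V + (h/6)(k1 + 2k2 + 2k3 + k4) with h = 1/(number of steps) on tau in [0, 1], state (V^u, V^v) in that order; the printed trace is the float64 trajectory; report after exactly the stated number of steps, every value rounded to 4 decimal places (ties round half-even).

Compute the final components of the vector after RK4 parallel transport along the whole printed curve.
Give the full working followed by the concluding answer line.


gamma'(tau) = (-3/4, 1/2); f(tau, V)^k = -Gamma^k_ij(gamma(tau)) gamma'^i(tau) V^j; h = 1/2; intermediate values shown to 6 dp
curve data and Christoffel symbols at the stage parameters:
  tau = 0.000000: gamma = (-0.500000, 0.375000), gamma' = (-0.750000, 0.500000); Gamma_uuu = 0.000000, Gamma_uuv = 0.092538, Gamma_uvv = 0.000000, Gamma_vuu = 0.000000, Gamma_vuv = 0.050805, Gamma_vvv = 0.000000
  tau = 0.250000: gamma = (-0.687500, 0.500000), gamma' = (-0.750000, 0.500000); Gamma_uuu = 0.000000, Gamma_uuv = 0.093900, Gamma_uvv = 0.000000, Gamma_vuu = 0.000000, Gamma_vuv = 0.047853, Gamma_vvv = 0.000000
  tau = 0.500000: gamma = (-0.875000, 0.625000), gamma' = (-0.750000, 0.500000); Gamma_uuu = 0.000000, Gamma_uuv = 0.095110, Gamma_uvv = 0.000000, Gamma_vuu = 0.000000, Gamma_vuv = 0.044863, Gamma_vvv = 0.000000
  tau = 0.750000: gamma = (-1.062500, 0.750000), gamma' = (-0.750000, 0.500000); Gamma_uuu = 0.000000, Gamma_uuv = 0.096166, Gamma_uvv = 0.000000, Gamma_vuu = 0.000000, Gamma_vuv = 0.041850, Gamma_vvv = 0.000000
  tau = 1.000000: gamma = (-1.250000, 0.875000), gamma' = (-0.750000, 0.500000); Gamma_uuu = 0.000000, Gamma_uuv = 0.097066, Gamma_uvv = 0.000000, Gamma_vuu = 0.000000, Gamma_vuv = 0.038826, Gamma_vvv = 0.000000
step 0: V^u = 1.5000, V^v = 1.8750
step 1: k1 = (0.060728, 0.033341), k2 = (0.061496, 0.031339), k3 = (0.061452, 0.031317), k4 = (0.062072, 0.029279); V <- V + (h/6)(k1 + 2k2 + 2k3 + k4): V^u = 1.5307, V^v = 1.8907
step 2: k1 = (0.062072, 0.029279), k2 = (0.062543, 0.027218), k3 = (0.062500, 0.027199), k4 = (0.062822, 0.025129); V <- V + (h/6)(k1 + 2k2 + 2k3 + k4): V^u = 1.5620, V^v = 1.9043

Answer: V^u = 1.5620, V^v = 1.9043


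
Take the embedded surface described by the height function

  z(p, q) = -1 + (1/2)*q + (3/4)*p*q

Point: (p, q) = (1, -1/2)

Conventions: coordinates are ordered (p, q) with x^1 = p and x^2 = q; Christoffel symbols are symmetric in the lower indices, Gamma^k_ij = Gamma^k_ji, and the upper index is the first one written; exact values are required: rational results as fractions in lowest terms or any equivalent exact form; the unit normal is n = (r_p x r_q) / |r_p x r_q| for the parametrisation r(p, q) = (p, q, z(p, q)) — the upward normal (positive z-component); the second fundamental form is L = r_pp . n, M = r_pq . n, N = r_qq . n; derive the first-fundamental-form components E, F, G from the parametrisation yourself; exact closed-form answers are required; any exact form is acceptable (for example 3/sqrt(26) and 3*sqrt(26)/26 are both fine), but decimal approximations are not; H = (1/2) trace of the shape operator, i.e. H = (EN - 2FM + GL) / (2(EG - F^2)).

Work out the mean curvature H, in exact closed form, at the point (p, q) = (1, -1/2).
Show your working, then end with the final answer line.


z_p = -3/8, z_q = 5/4, z_pp = 0, z_pq = 3/4, z_qq = 0
E = 73/64, F = -15/32, G = 41/16; answer radicand W^2 = 173/64
unnormalised second-form numerators: l = 0, m = 3/4, n = 0; L = l/sqrt(173/64), and similarly M = m/sqrt(W^2), N = n/sqrt(W^2)
H = (E*n - 2*F*m + G*l) / (2*(EG - F^2)*sqrt(W^2)); E*n - 2*F*m + G*l = 45/64, EG - F^2 = 173/64, so H = (45/346)/sqrt(173/64)

Answer: H = 180*sqrt(173)/29929


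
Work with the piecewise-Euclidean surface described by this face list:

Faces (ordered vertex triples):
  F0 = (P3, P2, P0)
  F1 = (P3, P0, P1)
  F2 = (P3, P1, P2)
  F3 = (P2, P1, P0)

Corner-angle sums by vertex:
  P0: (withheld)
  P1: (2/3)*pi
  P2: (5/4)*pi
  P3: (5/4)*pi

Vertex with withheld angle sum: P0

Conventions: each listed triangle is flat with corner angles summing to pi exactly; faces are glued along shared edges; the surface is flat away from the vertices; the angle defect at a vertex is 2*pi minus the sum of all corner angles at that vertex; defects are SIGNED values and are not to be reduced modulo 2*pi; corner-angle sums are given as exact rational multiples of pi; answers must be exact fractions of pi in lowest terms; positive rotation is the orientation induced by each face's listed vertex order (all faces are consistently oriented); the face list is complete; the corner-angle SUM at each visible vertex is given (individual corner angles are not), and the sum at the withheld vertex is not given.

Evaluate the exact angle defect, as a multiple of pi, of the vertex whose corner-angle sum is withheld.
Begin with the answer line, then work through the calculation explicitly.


Answer: defect(P0) = (7/6)*pi

V = 4, E = 6, F = 4; chi = V - E + F = 2
Gauss-Bonnet: total defect = 2*pi*chi = 4*pi; visible defects sum to (17/6)*pi


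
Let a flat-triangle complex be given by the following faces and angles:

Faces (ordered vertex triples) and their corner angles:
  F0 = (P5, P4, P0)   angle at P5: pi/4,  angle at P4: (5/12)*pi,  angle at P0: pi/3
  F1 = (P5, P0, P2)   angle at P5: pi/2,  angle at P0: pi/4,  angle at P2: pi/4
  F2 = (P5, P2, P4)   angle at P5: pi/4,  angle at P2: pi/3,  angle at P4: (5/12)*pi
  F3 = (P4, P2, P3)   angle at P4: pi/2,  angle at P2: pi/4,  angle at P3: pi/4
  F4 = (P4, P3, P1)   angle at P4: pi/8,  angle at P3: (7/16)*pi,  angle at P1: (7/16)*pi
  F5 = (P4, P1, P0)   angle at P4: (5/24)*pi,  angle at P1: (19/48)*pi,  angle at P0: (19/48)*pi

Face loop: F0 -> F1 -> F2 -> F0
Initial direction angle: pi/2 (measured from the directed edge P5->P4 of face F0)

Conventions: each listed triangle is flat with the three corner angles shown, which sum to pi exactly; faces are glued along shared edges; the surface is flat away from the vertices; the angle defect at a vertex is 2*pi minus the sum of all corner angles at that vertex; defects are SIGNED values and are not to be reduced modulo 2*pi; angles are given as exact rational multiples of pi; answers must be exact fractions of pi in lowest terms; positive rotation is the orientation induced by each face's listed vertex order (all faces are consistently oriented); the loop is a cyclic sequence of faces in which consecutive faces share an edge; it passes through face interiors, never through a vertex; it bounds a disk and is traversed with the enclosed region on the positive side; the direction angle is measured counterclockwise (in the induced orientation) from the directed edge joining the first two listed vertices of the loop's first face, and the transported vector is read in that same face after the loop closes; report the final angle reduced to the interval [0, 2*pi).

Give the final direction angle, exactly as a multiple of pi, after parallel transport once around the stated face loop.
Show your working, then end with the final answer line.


enclosed vertex P5: corner angles sum to pi, defect = 2*pi - pi = pi
holonomy = initial angle + sum of enclosed defects (mod 2*pi), positive in the induced orientation
final angle = pi/2 + pi = (3/2)*pi (mod 2*pi)

Answer: final direction angle = (3/2)*pi


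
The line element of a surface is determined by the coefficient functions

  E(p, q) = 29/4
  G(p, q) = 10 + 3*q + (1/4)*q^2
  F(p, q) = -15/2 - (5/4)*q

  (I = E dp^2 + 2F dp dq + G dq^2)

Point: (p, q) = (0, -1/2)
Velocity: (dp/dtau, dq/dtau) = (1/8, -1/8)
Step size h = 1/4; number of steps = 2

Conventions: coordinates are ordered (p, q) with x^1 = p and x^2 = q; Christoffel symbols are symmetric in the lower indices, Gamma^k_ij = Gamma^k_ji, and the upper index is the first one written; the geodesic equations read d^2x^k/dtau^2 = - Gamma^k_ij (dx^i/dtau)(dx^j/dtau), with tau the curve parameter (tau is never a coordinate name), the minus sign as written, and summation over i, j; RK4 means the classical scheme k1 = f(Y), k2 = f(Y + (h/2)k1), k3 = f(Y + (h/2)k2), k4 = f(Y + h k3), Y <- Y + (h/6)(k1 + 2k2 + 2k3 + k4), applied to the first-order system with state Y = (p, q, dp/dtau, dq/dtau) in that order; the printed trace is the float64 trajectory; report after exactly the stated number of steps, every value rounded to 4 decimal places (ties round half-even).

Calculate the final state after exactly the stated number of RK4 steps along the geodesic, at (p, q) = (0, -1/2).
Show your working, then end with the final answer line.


f(Y) = (dp/dtau, dq/dtau, -Gamma^p_ij Y'^i Y'^j, -Gamma^q_ij Y'^i Y'^j) with the Gammas evaluated at the stage position; h = 0.250000; intermediate values shown to 6 dp
step 0: p = 0.0000, q = -0.5000, dp/dtau = 0.1250, dq/dtau = -0.1250
step 1:
  k1: at (p, q) = (0.000000, -0.500000), (dp/dtau, dq/dtau) = (0.125000, -0.125000); Gamma_ppp = 0.000000, Gamma_ppq = 0.000000, Gamma_pqq = -0.084388, Gamma_qpp = 0.000000, Gamma_qpq = 0.000000, Gamma_qqq = 0.092827; k1 = (0.125000, -0.125000, 0.001319, -0.001450)
  k2: at (p, q) = (0.015625, -0.515625), (dp/dtau, dq/dtau) = (0.125165, -0.125181); Gamma_ppp = 0.000000, Gamma_ppq = 0.000000, Gamma_pqq = -0.084633, Gamma_qpp = 0.000000, Gamma_qpq = 0.000000, Gamma_qqq = 0.092832; k2 = (0.125165, -0.125181, 0.001326, -0.001455)
  k3: at (p, q) = (0.015646, -0.515648), (dp/dtau, dq/dtau) = (0.125166, -0.125182); Gamma_ppp = 0.000000, Gamma_ppq = 0.000000, Gamma_pqq = -0.084634, Gamma_qpp = 0.000000, Gamma_qpq = 0.000000, Gamma_qqq = 0.092832; k3 = (0.125166, -0.125182, 0.001326, -0.001455)
  k4: at (p, q) = (0.031291, -0.531295), (dp/dtau, dq/dtau) = (0.125332, -0.125364); Gamma_ppp = 0.000000, Gamma_ppq = 0.000000, Gamma_pqq = -0.084880, Gamma_qpp = 0.000000, Gamma_qpq = 0.000000, Gamma_qqq = 0.092837; k4 = (0.125332, -0.125364, 0.001334, -0.001459)
  Y <- Y + (h/6)(k1 + 2k2 + 2k3 + k4): p = 0.0313, q = -0.5313, dp/dtau = 0.1253, dq/dtau = -0.1254
step 2:
  k1: at (p, q) = (0.031291, -0.531295), (dp/dtau, dq/dtau) = (0.125332, -0.125364); Gamma_ppp = 0.000000, Gamma_ppq = 0.000000, Gamma_pqq = -0.084880, Gamma_qpp = 0.000000, Gamma_qpq = 0.000000, Gamma_qqq = 0.092837; k1 = (0.125332, -0.125364, 0.001334, -0.001459)
  k2: at (p, q) = (0.046958, -0.546966), (dp/dtau, dq/dtau) = (0.125498, -0.125546); Gamma_ppp = 0.000000, Gamma_ppq = 0.000000, Gamma_pqq = -0.085127, Gamma_qpp = 0.000000, Gamma_qpq = 0.000000, Gamma_qqq = 0.092840; k2 = (0.125498, -0.125546, 0.001342, -0.001463)
  k3: at (p, q) = (0.046979, -0.546989), (dp/dtau, dq/dtau) = (0.125499, -0.125547); Gamma_ppp = 0.000000, Gamma_ppq = 0.000000, Gamma_pqq = -0.085128, Gamma_qpp = 0.000000, Gamma_qpq = 0.000000, Gamma_qqq = 0.092840; k3 = (0.125499, -0.125547, 0.001342, -0.001463)
  k4: at (p, q) = (0.062666, -0.562682), (dp/dtau, dq/dtau) = (0.125667, -0.125730); Gamma_ppp = 0.000000, Gamma_ppq = 0.000000, Gamma_pqq = -0.085376, Gamma_qpp = 0.000000, Gamma_qpq = 0.000000, Gamma_qqq = 0.092843; k4 = (0.125667, -0.125730, 0.001350, -0.001468)
  Y <- Y + (h/6)(k1 + 2k2 + 2k3 + k4): p = 0.0627, q = -0.5627, dp/dtau = 0.1257, dq/dtau = -0.1257

Answer: p = 0.0627, q = -0.5627, dp/dtau = 0.1257, dq/dtau = -0.1257


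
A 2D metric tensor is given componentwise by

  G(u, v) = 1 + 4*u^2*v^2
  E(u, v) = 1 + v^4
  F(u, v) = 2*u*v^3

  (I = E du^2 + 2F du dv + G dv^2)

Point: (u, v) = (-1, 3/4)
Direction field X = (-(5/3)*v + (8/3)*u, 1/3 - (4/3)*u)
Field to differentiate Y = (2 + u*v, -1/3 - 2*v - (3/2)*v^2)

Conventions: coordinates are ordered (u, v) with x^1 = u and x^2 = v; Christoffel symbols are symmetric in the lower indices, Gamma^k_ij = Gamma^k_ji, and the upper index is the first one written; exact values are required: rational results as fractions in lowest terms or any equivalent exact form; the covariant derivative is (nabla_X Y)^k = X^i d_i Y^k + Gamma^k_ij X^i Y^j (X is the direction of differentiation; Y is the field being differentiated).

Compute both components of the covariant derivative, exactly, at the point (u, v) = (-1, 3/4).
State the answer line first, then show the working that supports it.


Answer: (nabla_X Y)^u = -4891/21912, (nabla_X Y)^v = -68533/3652

E = 337/256, F = -27/32, G = 13/4 at the point
E_u = 0, E_v = 27/16, F_u = 27/32, F_v = -27/8, G_u = -9/2, G_v = 6
EG - F^2 = 913/256;  g^inv = (256/913) * [[13/4, 27/32], [27/32, 337/256]]
first-kind symbols [ij,l] = (1/2)(d_i g_jl + d_j g_il - d_l g_ij): [uu,u] = E_u/2 = 0, [uu,v] = F_u - E_v/2 = 0, [uv,u] = E_v/2 = 27/32, [uv,v] = G_u/2 = -9/4, [vv,u] = F_v - G_u/2 = -9/8, [vv,v] = G_v/2 = 3
Gamma^u_ij = (G*[ij,u] - F*[ij,v])/(EG - F^2), Gamma^v_ij = (E*[ij,v] - F*[ij,u])/(EG - F^2)
Gamma_uuu = 0, Gamma_uuv = 216/913, Gamma_uvv = -288/913, Gamma_vuu = 0, Gamma_vuv = -576/913, Gamma_vvv = 768/913
X = (-47/12, 5/3), Y = (5/4, -257/96) at the point


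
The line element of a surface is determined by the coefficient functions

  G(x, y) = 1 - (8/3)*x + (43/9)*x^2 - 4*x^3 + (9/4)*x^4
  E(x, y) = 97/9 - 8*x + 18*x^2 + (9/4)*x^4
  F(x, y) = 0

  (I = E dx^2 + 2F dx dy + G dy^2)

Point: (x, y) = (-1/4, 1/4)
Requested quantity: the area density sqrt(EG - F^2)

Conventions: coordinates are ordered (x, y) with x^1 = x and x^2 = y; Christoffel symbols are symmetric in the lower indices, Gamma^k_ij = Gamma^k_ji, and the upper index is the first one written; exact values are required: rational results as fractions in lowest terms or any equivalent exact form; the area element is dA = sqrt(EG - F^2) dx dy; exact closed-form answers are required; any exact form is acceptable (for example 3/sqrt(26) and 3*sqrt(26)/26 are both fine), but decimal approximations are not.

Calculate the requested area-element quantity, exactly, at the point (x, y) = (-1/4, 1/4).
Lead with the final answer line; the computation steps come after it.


Answer: sqrt(EG - F^2) = 137*sqrt(128209)/9216

E = 128209/9216, F = 0, G = 18769/9216; EG - F^2 = 2406354721/84934656


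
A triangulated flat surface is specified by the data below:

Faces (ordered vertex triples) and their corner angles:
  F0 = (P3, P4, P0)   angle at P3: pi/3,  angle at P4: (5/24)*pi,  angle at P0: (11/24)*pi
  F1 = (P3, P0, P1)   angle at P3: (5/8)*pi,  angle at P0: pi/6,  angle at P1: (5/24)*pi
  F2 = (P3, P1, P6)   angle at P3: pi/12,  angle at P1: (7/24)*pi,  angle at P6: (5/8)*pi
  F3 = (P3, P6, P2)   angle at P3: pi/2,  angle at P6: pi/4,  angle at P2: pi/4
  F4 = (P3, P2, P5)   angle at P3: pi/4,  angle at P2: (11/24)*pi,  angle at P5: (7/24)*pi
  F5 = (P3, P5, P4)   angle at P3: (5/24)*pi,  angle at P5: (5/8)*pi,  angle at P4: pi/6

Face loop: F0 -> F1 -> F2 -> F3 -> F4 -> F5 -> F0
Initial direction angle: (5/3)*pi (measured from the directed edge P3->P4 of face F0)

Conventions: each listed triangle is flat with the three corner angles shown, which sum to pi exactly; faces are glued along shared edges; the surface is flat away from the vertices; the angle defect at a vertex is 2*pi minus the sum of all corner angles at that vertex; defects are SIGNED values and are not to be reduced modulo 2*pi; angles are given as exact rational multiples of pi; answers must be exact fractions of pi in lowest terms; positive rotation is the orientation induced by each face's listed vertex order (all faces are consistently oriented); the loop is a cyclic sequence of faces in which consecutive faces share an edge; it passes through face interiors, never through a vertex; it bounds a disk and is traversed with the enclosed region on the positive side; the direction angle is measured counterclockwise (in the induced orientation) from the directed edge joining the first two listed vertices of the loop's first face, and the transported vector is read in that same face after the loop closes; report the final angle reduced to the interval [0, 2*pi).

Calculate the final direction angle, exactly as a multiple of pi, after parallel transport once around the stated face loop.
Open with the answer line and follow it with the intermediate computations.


Answer: final direction angle = (5/3)*pi

enclosed vertex P3: corner angles sum to 2*pi, defect = 2*pi - 2*pi = 0
final direction = starting direction + enclosed defect total, reduced mod 2*pi (induced orientation)
final angle = (5/3)*pi + 0 = (5/3)*pi (mod 2*pi)


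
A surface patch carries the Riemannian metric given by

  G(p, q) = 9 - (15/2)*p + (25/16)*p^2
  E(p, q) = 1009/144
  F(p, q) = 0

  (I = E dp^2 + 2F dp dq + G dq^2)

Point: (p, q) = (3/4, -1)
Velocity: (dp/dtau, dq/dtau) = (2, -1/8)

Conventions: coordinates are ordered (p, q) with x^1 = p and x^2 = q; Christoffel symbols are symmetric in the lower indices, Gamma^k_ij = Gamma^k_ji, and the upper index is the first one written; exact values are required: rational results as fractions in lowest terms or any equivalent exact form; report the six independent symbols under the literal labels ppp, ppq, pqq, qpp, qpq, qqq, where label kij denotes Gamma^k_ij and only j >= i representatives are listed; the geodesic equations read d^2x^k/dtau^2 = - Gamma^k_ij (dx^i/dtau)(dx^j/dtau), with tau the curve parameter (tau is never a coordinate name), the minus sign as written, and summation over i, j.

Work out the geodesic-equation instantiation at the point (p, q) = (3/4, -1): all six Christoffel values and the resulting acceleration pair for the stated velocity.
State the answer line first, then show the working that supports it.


Answer: Gamma_ppp = 0, Gamma_ppq = 0, Gamma_pqq = 1485/4036, Gamma_qpp = 0, Gamma_qpq = -20/33, Gamma_qqq = 0; accelerations (d^2p/dtau^2, d^2q/dtau^2) = (-1485/258304, -10/33)

E = 1009/144, F = 0, G = 1089/256 at the point
E_p = 0, E_q = 0, F_p = 0, F_q = 0, G_p = -165/32, G_q = 0
EG - F^2 = 122089/4096;  g^inv = (4096/122089) * [[1089/256, 0], [0, 1009/144]]
first-kind symbols [ij,l] = (1/2)(d_i g_jl + d_j g_il - d_l g_ij): [pp,p] = E_p/2 = 0, [pp,q] = F_p - E_q/2 = 0, [pq,p] = E_q/2 = 0, [pq,q] = G_p/2 = -165/64, [qq,p] = F_q - G_p/2 = 165/64, [qq,q] = G_q/2 = 0
Gamma^p_ij = (G*[ij,p] - F*[ij,q])/(EG - F^2), Gamma^q_ij = (E*[ij,q] - F*[ij,p])/(EG - F^2)
Gamma_ppp = 0, Gamma_ppq = 0, Gamma_pqq = 1485/4036, Gamma_qpp = 0, Gamma_qpq = -20/33, Gamma_qqq = 0
d^2p/dtau^2 = -(Gamma_ppp*(2)^2 + 2*Gamma_ppq*(2)*(-1/8) + Gamma_pqq*(-1/8)^2) = -1485/258304
d^2q/dtau^2 = -(Gamma_qpp*(2)^2 + 2*Gamma_qpq*(2)*(-1/8) + Gamma_qqq*(-1/8)^2) = -10/33


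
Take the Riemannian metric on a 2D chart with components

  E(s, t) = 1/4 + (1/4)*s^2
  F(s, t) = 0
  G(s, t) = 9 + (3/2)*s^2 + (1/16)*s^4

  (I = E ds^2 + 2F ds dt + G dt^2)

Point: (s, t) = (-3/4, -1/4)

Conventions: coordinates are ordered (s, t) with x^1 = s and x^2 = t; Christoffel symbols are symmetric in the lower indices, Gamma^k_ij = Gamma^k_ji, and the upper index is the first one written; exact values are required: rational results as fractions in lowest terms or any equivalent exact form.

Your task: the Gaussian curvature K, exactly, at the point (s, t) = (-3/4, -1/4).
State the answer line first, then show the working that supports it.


Answer: K = -32768/125625

E = 25/64, F = 0, G = 40401/4096, EG - F^2 = 1010025/262144 at the point
E_s = -3/8, E_t = 0, F_s = 0, F_t = 0, G_s = -603/256, G_t = 0
E_tt = 0, F_st = 0, G_ss = 219/64
Brioschi: K = (det M1 - det M2) / (EG - F^2)^2 with the standard first/second-derivative matrices M1, M2.
M1 = [[-E_tt/2 + F_st - G_ss/2, E_s/2, F_s - E_t/2], [F_t - G_s/2, E, F], [G_t/2, F, G]] = [[-219/128, -3/16, 0], [603/512, 25/64, 0], [0, 0, 40401/4096]]; det M1 = -74055033/16777216
M2 = [[0, E_t/2, G_s/2], [E_t/2, E, F], [G_s/2, F, G]] = [[0, 0, -603/512], [0, 25/64, 0], [-603/512, 0, 40401/4096]]; det M2 = -9090225/16777216
det M1 - det M2 = -8120601/2097152; K = -8120601/2097152 / (1010025/262144)^2 = -32768/125625


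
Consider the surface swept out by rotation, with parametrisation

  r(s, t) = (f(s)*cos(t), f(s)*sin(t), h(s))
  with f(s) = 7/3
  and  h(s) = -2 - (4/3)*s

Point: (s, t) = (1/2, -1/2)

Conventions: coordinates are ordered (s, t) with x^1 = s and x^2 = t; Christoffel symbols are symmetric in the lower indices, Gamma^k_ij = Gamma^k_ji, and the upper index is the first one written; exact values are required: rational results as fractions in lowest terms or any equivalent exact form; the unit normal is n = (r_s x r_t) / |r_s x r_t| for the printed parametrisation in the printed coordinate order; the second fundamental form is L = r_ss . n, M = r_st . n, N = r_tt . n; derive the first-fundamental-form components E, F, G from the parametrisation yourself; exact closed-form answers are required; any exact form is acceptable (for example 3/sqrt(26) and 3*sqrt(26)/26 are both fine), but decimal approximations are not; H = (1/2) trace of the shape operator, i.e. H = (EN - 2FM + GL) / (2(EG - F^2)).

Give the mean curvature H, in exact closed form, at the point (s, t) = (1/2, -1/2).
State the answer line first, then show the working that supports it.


Answer: H = -3/14

f = 7/3, f' = 0, f'' = 0, h' = -4/3, h'' = 0
E = 16/9, F = 0, G = 49/9; answer radicand W^2 = 16/9
unnormalised second-form numerators: l = 0, m = 0, n = -28/9; L = l/sqrt(16/9), and similarly M = m/sqrt(W^2), N = n/sqrt(W^2)
H = (E*n - 2*F*m + G*l) / (2*(EG - F^2)*sqrt(W^2)); E*n - 2*F*m + G*l = -448/81, EG - F^2 = 784/81, so H = (-2/7)/sqrt(16/9)


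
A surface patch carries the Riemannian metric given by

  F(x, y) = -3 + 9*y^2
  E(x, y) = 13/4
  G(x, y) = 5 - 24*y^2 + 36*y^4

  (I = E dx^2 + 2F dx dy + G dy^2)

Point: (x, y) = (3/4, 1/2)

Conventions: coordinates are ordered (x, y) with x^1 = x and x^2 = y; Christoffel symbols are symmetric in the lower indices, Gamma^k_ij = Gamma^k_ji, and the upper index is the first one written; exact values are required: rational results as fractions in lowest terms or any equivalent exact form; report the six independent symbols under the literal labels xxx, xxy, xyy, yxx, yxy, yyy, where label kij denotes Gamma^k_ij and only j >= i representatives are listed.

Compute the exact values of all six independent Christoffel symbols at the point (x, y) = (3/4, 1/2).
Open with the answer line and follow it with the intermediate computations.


Answer: Gamma_xxx = 0, Gamma_xxy = 0, Gamma_xyy = 18/7, Gamma_yxx = 0, Gamma_yxy = 0, Gamma_yyy = -6/7

E = 13/4, F = -3/4, G = 5/4 at the point
E_x = 0, E_y = 0, F_x = 0, F_y = 9, G_x = 0, G_y = -6
EG - F^2 = 7/2;  g^inv = (2/7) * [[5/4, 3/4], [3/4, 13/4]]
first-kind symbols [ij,l] = (1/2)(d_i g_jl + d_j g_il - d_l g_ij): [xx,x] = E_x/2 = 0, [xx,y] = F_x - E_y/2 = 0, [xy,x] = E_y/2 = 0, [xy,y] = G_x/2 = 0, [yy,x] = F_y - G_x/2 = 9, [yy,y] = G_y/2 = -3
Gamma^x_ij = (G*[ij,x] - F*[ij,y])/(EG - F^2), Gamma^y_ij = (E*[ij,y] - F*[ij,x])/(EG - F^2)


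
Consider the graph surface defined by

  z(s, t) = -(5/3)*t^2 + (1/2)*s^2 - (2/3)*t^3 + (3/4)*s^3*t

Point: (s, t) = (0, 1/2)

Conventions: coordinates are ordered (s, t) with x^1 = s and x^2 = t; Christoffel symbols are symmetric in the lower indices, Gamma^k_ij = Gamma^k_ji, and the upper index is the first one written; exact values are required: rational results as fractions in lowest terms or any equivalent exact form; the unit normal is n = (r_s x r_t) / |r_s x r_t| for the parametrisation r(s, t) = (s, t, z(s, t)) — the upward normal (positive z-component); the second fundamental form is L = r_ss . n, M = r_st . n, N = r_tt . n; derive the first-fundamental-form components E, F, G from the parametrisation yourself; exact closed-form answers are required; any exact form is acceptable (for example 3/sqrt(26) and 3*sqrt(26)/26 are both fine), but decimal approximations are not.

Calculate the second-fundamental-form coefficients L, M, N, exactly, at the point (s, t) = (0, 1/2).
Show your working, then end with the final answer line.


z_s = 0, z_t = -13/6, z_ss = 1, z_st = 0, z_tt = -16/3
E = 1, F = 0, G = 205/36; answer radicand W^2 = 205/36
unnormalised second-form numerators: l = 1, m = 0, n = -16/3; L = l/sqrt(205/36), and similarly M = m/sqrt(W^2), N = n/sqrt(W^2)

Answer: L = 6*sqrt(205)/205, M = 0, N = -32*sqrt(205)/205


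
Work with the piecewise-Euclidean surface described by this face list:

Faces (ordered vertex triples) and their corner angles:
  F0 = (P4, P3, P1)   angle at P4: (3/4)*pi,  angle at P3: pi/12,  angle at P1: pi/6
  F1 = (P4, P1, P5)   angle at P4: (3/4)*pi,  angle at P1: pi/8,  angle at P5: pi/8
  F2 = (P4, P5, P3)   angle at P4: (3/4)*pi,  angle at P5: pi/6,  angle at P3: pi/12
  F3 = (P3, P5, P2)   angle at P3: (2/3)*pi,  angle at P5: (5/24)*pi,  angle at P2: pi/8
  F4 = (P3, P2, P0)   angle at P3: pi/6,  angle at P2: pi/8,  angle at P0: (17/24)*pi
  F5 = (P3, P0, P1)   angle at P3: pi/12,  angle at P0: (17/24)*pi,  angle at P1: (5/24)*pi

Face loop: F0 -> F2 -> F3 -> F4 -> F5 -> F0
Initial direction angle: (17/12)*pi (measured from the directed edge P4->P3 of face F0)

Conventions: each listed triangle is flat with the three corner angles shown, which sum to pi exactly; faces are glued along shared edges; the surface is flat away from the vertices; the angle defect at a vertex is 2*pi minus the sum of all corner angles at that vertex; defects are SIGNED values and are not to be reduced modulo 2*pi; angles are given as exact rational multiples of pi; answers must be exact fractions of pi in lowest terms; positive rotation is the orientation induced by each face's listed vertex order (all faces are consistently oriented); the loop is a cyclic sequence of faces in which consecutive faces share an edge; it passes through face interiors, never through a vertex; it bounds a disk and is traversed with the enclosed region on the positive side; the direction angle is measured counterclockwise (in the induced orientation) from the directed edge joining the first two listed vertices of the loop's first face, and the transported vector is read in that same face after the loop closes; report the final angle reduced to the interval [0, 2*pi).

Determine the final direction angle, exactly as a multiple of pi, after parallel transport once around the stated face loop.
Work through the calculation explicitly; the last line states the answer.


enclosed vertex P3: corner angles sum to (13/12)*pi, defect = 2*pi - (13/12)*pi = (11/12)*pi
transport around the loop rotates by the sum of enclosed defects; add to the initial angle mod 2*pi
final angle = (17/12)*pi + (11/12)*pi = pi/3 (mod 2*pi)

Answer: final direction angle = pi/3


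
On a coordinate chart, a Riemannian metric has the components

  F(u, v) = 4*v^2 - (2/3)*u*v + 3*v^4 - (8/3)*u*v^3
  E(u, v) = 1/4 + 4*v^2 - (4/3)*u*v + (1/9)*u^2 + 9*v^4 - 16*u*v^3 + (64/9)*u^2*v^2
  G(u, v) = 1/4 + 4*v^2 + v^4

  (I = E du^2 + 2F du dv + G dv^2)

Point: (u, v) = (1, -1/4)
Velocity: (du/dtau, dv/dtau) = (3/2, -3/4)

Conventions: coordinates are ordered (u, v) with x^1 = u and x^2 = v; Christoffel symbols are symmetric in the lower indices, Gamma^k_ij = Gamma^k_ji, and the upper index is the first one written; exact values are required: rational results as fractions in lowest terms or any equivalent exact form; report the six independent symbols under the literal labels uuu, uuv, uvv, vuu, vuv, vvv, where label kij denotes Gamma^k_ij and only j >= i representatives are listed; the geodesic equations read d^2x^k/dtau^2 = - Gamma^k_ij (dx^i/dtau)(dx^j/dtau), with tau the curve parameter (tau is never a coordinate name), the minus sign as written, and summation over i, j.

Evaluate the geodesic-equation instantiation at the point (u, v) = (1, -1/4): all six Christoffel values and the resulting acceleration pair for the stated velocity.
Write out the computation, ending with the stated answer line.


E = 3857/2304, F = 361/768, G = 129/256 at the point
E_u = 61/36, E_v = -1505/144, F_u = 5/24, F_v = -161/48, G_u = 0, G_v = -33/16
EG - F^2 = 2869/4608;  g^inv = (4608/2869) * [[129/256, -361/768], [-361/768, 3857/2304]]
first-kind symbols [ij,l] = (1/2)(d_i g_jl + d_j g_il - d_l g_ij): [uu,u] = E_u/2 = 61/72, [uu,v] = F_u - E_v/2 = 1565/288, [uv,u] = E_v/2 = -1505/288, [uv,v] = G_u/2 = 0, [vv,u] = F_v - G_u/2 = -161/48, [vv,v] = G_v/2 = -33/32
Gamma^u_ij = (G*[ij,u] - F*[ij,v])/(EG - F^2), Gamma^v_ij = (E*[ij,v] - F*[ij,u])/(EG - F^2)
Gamma_uuu = -470537/137712, Gamma_uuv = -194145/45904, Gamma_uvv = -88875/45904, Gamma_vuu = 303787/21744, Gamma_vuv = 28595/7248, Gamma_vvv = -581/2416
d^2u/dtau^2 = -(Gamma_uuu*(3/2)^2 + 2*Gamma_uuv*(3/2)*(-3/4) + Gamma_uvv*(-3/4)^2) = -542901/734464
d^2v/dtau^2 = -(Gamma_vuu*(3/2)^2 + 2*Gamma_vuv*(3/2)*(-3/4) + Gamma_vvv*(-3/4)^2) = -866779/38656

Answer: Gamma_uuu = -470537/137712, Gamma_uuv = -194145/45904, Gamma_uvv = -88875/45904, Gamma_vuu = 303787/21744, Gamma_vuv = 28595/7248, Gamma_vvv = -581/2416; accelerations (d^2u/dtau^2, d^2v/dtau^2) = (-542901/734464, -866779/38656)


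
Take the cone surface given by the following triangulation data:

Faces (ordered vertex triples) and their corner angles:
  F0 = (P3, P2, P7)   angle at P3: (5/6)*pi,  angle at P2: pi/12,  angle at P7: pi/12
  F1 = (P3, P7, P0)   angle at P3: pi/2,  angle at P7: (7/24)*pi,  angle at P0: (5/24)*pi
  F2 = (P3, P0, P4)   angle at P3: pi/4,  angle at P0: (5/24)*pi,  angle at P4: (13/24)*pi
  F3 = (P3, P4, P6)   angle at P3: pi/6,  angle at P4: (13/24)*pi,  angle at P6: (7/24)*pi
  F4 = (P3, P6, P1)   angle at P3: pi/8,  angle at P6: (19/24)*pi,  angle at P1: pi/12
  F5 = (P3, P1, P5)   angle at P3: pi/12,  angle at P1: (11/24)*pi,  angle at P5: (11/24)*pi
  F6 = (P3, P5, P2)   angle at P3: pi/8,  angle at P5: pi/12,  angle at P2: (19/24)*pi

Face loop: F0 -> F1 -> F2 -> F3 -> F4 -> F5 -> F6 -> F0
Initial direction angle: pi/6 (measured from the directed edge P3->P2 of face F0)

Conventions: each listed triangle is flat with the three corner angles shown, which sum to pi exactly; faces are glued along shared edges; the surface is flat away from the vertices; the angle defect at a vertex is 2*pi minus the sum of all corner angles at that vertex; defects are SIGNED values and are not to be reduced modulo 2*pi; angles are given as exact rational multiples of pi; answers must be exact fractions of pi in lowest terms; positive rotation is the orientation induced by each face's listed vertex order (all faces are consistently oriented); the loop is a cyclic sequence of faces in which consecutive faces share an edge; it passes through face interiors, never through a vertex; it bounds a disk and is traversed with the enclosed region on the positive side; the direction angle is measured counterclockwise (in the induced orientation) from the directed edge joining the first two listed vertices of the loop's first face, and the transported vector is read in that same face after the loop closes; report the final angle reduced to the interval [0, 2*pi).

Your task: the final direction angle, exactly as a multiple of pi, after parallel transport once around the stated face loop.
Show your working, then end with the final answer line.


enclosed vertex P3: corner angles sum to (25/12)*pi, defect = 2*pi - (25/12)*pi = -pi/12
holonomy = initial angle + sum of enclosed defects (mod 2*pi), positive in the induced orientation
final angle = pi/6 - pi/12 = pi/12 (mod 2*pi)

Answer: final direction angle = pi/12


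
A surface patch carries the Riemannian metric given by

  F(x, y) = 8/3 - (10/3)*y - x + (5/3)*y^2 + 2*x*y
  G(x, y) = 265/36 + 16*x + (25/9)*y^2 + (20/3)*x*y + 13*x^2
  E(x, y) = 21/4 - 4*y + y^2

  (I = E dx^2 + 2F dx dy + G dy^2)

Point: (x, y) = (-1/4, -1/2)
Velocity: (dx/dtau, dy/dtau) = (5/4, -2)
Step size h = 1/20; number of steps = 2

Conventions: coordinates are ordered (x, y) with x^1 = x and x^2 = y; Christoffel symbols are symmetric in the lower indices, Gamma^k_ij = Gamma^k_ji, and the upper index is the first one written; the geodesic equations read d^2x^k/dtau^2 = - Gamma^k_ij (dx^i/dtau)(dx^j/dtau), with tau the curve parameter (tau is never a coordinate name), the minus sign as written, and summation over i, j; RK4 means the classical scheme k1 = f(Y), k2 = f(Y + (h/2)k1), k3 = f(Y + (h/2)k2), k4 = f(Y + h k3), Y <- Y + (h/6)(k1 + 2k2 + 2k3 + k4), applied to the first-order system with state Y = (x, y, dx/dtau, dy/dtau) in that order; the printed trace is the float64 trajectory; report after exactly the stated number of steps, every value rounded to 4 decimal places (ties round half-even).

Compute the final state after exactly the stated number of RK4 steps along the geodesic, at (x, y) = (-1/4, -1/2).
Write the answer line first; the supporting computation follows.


Answer: x = -0.1262, y = -0.6805, dx/dtau = 1.2164, dy/dtau = -1.6218

f(Y) = (dx/dtau, dy/dtau, -Gamma^x_ij Y'^i Y'^j, -Gamma^y_ij Y'^i Y'^j) with the Gammas evaluated at the stage position; h = 0.050000; intermediate values shown to 6 dp
step 0: x = -0.2500, y = -0.5000, dx/dtau = 1.2500, dy/dtau = -2.0000
step 1:
  k1: at (x, y) = (-0.250000, -0.500000), (dx/dtau, dy/dtau) = (1.250000, -2.000000); Gamma_xxx = -0.172721, Gamma_xxy = -2.002970, Gamma_xyy = -2.452327, Gamma_yxx = 0.246744, Gamma_yxy = 2.385195, Gamma_yyy = 1.868403; k1 = (1.250000, -2.000000, 0.064332, 4.066827)
  k2: at (x, y) = (-0.218750, -0.550000), (dx/dtau, dy/dtau) = (1.251608, -1.898329); Gamma_xxx = -0.139392, Gamma_xxy = -1.914903, Gamma_xyy = -2.401200, Gamma_yxx = 0.197790, Gamma_yxy = 2.250424, Gamma_yyy = 1.773249; k2 = (1.251608, -1.898329, -0.228030, 3.993839)
  k3: at (x, y) = (-0.218710, -0.547458), (dx/dtau, dy/dtau) = (1.244299, -1.900154); Gamma_xxx = -0.139889, Gamma_xxy = -1.913539, Gamma_xyy = -2.401067, Gamma_yxx = 0.198685, Gamma_yxy = 2.250313, Gamma_yyy = 1.771928; k3 = (1.244299, -1.900154, -0.162748, 3.935784)
  k4: at (x, y) = (-0.187785, -0.595008), (dx/dtau, dy/dtau) = (1.241863, -1.803211); Gamma_xxx = -0.112721, Gamma_xxy = -1.831413, Gamma_xyy = -2.352352, Gamma_yxx = 0.159250, Gamma_yxy = 2.128189, Gamma_yyy = 1.683431; k4 = (1.241863, -1.803211, -0.379636, 3.812088)
  Y <- Y + (h/6)(k1 + 2k2 + 2k3 + k4): x = -0.1876, y = -0.5950, dx/dtau = 1.2409, dy/dtau = -1.8022
step 2:
  k1: at (x, y) = (-0.187636, -0.595001), (dx/dtau, dy/dtau) = (1.240860, -1.802182); Gamma_xxx = -0.112648, Gamma_xxy = -1.830928, Gamma_xyy = -2.352129, Gamma_yxx = 0.159156, Gamma_yxy = 2.127631, Gamma_yyy = 1.682920; k1 = (1.240860, -1.802182, -0.376010, 3.804905)
  k2: at (x, y) = (-0.156615, -0.640056), (dx/dtau, dy/dtau) = (1.231459, -1.707059); Gamma_xxx = -0.090328, Gamma_xxy = -1.753156, Gamma_xyy = -2.305526, Gamma_yxx = 0.127137, Gamma_yxy = 2.015507, Gamma_yyy = 1.599400; k2 = (1.231459, -1.707059, -0.515474, 3.620356)
  k3: at (x, y) = (-0.156850, -0.637678), (dx/dtau, dy/dtau) = (1.227973, -1.711673); Gamma_xxx = -0.090868, Gamma_xxy = -1.752913, Gamma_xyy = -2.306029, Gamma_yxx = 0.127991, Gamma_yxy = 2.016363, Gamma_yyy = 1.599210; k3 = (1.227973, -1.711673, -0.475571, 3.597933)
  k4: at (x, y) = (-0.126237, -0.680585), (dx/dtau, dy/dtau) = (1.217081, -1.622285); Gamma_xxx = -0.072589, Gamma_xxy = -1.680998, Gamma_xyy = -2.262565, Gamma_yxx = 0.101964, Gamma_yxy = 1.914883, Gamma_yyy = 1.522182; k4 = (1.217081, -1.622285, -0.575935, 3.404560)
  Y <- Y + (h/6)(k1 + 2k2 + 2k3 + k4): x = -0.1262, y = -0.6805, dx/dtau = 1.2164, dy/dtau = -1.6218


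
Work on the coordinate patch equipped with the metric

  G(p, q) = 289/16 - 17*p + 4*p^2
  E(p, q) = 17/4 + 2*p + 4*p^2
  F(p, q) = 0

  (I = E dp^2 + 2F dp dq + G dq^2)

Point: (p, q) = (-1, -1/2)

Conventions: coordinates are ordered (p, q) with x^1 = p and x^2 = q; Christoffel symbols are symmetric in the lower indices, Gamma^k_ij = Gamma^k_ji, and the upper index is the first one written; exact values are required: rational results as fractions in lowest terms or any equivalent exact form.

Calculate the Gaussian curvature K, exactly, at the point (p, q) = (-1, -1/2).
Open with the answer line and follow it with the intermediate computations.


Answer: K = 384/15625

E = 25/4, F = 0, G = 625/16, EG - F^2 = 15625/64 at the point
E_p = -6, E_q = 0, F_p = 0, F_q = 0, G_p = -25, G_q = 0
E_qq = 0, F_pq = 0, G_pp = 8
Evaluate Brioschi's two determinant matrices M1, M2 and divide by (EG - F^2)^2.
M1 = [[-E_qq/2 + F_pq - G_pp/2, E_p/2, F_p - E_q/2], [F_q - G_p/2, E, F], [G_q/2, F, G]] = [[-4, -3, 0], [25/2, 25/4, 0], [0, 0, 625/16]]; det M1 = 15625/32
M2 = [[0, E_q/2, G_p/2], [E_q/2, E, F], [G_p/2, F, G]] = [[0, 0, -25/2], [0, 25/4, 0], [-25/2, 0, 625/16]]; det M2 = -15625/16
det M1 - det M2 = 46875/32; K = 46875/32 / (15625/64)^2 = 384/15625


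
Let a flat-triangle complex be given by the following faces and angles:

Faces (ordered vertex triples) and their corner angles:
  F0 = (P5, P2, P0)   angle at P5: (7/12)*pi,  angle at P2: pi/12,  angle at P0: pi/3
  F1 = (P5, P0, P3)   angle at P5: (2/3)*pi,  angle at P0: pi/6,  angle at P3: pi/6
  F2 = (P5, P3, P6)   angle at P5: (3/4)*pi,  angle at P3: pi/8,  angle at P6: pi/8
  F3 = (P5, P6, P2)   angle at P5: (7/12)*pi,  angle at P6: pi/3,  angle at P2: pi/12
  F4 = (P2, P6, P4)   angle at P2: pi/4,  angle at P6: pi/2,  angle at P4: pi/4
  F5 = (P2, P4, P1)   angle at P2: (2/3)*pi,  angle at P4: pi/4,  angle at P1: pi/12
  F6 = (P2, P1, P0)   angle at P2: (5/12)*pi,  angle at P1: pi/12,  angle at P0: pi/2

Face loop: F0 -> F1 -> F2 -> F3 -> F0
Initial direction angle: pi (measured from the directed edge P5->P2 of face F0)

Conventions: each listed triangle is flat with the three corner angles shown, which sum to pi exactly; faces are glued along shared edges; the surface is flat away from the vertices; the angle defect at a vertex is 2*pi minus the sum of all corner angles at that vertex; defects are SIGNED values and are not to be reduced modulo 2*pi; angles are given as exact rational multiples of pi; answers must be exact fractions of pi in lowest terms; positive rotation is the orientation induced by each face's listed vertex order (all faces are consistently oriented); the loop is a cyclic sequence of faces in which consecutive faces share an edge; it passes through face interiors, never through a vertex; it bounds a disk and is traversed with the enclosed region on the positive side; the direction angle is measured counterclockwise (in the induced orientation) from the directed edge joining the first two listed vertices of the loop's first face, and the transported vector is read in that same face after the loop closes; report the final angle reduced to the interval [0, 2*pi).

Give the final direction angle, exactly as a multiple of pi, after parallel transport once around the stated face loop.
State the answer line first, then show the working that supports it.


Answer: final direction angle = (5/12)*pi

enclosed vertex P5: corner angles sum to (31/12)*pi, defect = 2*pi - (31/12)*pi = (-7/12)*pi
adding the enclosed defects to the starting angle (mod 2*pi, induced orientation) gives the holonomy
final angle = pi - (7/12)*pi = (5/12)*pi (mod 2*pi)
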